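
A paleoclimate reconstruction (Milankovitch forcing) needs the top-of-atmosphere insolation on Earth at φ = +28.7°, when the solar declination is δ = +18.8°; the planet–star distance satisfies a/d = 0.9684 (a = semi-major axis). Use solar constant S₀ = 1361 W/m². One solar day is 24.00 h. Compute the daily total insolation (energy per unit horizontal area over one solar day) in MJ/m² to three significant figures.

cos H₀ = −tan(+28.7°) tan(+18.800°) = -0.1864, H₀ = 1.7583 rad.
Bracket: H₀ sin φ sin δ + cos φ cos δ sin H₀ = 1.7583×0.48022×0.32227 + 0.87715×0.94665×0.98248 = 0.272115 + 0.815806 = 1.087921.
Inverse-square distance factor (a/d)² = 0.9684² = 0.937799.
Q̄ = (S₀/π) × 0.937799 × [bracket] = (1361/π) × 0.937799 × 1.087921 = 441.99 W/m².
Daily total = Q̄ × 24.00 h × 3600 s/h = 441.99 × 24.00 × 3600 / 10⁶ = 38.19 MJ/m².

38.2 MJ/m²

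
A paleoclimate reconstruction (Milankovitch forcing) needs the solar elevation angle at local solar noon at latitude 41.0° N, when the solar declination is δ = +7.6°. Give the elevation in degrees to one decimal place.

56.6°

At local noon the hour angle is zero, so the zenith angle equals |φ − δ| = |+41.0° − (+7.600°)| = 33.400°.
Elevation = 90° − 33.400° = 56.6°.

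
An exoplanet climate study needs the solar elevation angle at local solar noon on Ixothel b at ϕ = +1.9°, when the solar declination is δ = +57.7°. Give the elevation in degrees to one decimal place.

At local noon the hour angle is zero, so the zenith angle equals |ϕ − δ| = |+1.9° − (+57.700°)| = 55.800°.
Elevation = 90° − 55.800° = 34.2°.

34.2°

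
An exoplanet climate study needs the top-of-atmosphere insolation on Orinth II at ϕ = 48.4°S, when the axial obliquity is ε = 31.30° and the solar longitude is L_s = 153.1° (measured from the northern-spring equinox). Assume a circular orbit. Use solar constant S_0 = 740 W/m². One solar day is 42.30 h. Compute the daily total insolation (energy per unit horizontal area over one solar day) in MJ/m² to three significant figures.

14.1 MJ/m²

Solar declination: sin δ = sin ε · sin L_s = sin 31.30° × sin 153.1° = 0.23505, so δ = +13.594°.
cos h₀ = −tan(-48.4°) tan(+13.594°) = 0.2724, h₀ = 1.2949 rad.
Bracket: h₀ sin ϕ sin δ + cos ϕ cos δ sin h₀ = 1.2949×-0.74780×0.23505 + 0.66393×0.97198×0.96219 = -0.227605 + 0.620927 = 0.393322.
Q̄ = (S_0/π) × [bracket] = (740/π) × 0.393322 = 92.647 W/m².
Daily total = Q̄ × 42.30 h × 3600 s/h = 92.647 × 42.30 × 3600 / 10⁶ = 14.11 MJ/m².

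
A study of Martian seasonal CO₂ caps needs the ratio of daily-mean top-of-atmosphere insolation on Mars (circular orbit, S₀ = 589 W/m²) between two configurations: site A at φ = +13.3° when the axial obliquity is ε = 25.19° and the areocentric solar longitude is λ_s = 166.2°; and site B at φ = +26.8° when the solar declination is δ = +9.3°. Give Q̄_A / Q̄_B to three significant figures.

Q̄_A / Q̄_B ≈ 1.01

— Configuration A (φ=+13.3°):
sin δ = sin 25.19° × sin 166.2° = 0.10152, so δ = +5.827°.
cos H₀ = −tan(+13.3°) tan(+5.827°) = -0.0241, H₀ = 1.5949 rad.
Bracket: H₀ sin φ sin δ + cos φ cos δ sin H₀ = 1.5949×0.23005×0.10152 + 0.97318×0.99483×0.99971 = 0.037248 + 0.967868 = 1.005116.
Q̄ = (S₀/π) × [bracket] = (589/π) × 1.005116 = 188.44 W/m².
— Configuration B (φ=+26.8°):
cos H₀ = −tan(+26.8°) tan(+9.300°) = -0.0827, H₀ = 1.6536 rad.
Bracket: H₀ sin φ sin δ + cos φ cos δ sin H₀ = 1.6536×0.45088×0.16160 + 0.89259×0.98686×0.99657 = 0.120485 + 0.877840 = 0.998325.
Q̄ = (S₀/π) × [bracket] = (589/π) × 0.998325 = 187.17 W/m².
Ratio Q̄_A / Q̄_B = 188.44 / 187.17 = 1.007.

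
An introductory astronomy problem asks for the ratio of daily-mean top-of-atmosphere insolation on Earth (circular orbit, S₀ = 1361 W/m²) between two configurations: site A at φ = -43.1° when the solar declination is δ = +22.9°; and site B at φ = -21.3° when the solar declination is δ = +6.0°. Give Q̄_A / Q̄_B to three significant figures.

— Configuration A (φ=-43.1°):
cos H₀ = −tan(-43.1°) tan(+22.900°) = 0.3953, H₀ = 1.1644 rad.
Bracket: H₀ sin φ sin δ + cos φ cos δ sin H₀ = 1.1644×-0.68327×0.38912 + 0.73016×0.92119×0.91856 = -0.309584 + 0.617838 = 0.308254.
Q̄ = (S₀/π) × [bracket] = (1361/π) × 0.308254 = 133.54 W/m².
— Configuration B (φ=-21.3°):
cos H₀ = −tan(-21.3°) tan(+6.000°) = 0.0410, H₀ = 1.5298 rad.
Bracket: H₀ sin φ sin δ + cos φ cos δ sin H₀ = 1.5298×-0.36325×0.10453 + 0.93169×0.99452×0.99916 = -0.058087 + 0.925806 = 0.867719.
Q̄ = (S₀/π) × [bracket] = (1361/π) × 0.867719 = 375.91 W/m².
Ratio Q̄_A / Q̄_B = 133.54 / 375.91 = 0.3552.

Q̄_A / Q̄_B ≈ 0.355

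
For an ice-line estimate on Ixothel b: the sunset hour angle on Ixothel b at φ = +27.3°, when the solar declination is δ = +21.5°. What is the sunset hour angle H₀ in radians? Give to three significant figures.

cos H₀ = −tan φ · tan δ = −tan(+27.3°) × tan(+21.500°) = -0.2033, so H₀ = 1.7755 rad = 101.73°.

H₀ = 1.78 rad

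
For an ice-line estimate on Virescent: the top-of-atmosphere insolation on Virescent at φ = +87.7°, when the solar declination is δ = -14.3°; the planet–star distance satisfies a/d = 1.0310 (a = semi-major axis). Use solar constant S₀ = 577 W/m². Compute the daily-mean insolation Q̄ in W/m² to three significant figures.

cos H₀ = −tan(+87.7°) tan(-14.300°) = 6.3464 ≥ 1 ⇒ polar night, H₀ = 0 and Q̄ = 0.
Inverse-square distance factor (a/d)² = 1.0310² = 1.062961.

Q̄ ≈ 0.00 W/m²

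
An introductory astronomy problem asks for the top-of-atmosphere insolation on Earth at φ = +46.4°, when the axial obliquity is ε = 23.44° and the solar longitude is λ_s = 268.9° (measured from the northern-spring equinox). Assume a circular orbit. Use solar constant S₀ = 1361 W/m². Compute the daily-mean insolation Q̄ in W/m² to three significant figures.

Q̄ ≈ 107 W/m²

Solar declination: sin δ = sin ε · sin λ_s = sin 23.44° × sin 268.9° = -0.39772, so δ = -23.435°.
cos H₀ = −tan(+46.4°) tan(-23.435°) = 0.4552, H₀ = 1.0982 rad.
Bracket: H₀ sin φ sin δ + cos φ cos δ sin H₀ = 1.0982×0.72417×-0.39772 + 0.68962×0.91751×0.89039 = -0.316300 + 0.563379 = 0.247079.
Q̄ = (S₀/π) × [bracket] = (1361/π) × 0.247079 = 107.0 W/m².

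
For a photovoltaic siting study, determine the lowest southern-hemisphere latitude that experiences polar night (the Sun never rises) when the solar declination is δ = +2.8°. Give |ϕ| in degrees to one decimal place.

Polar night requires cos h₀ = −tan ϕ tan δ ≥ 1, i.e. tan ϕ tan δ ≤ −1.
The boundary is |tan ϕ| · |tan δ| = 1, so |ϕ| = 90° − |δ| = 90° − 2.8° = 87.2° in the southern hemisphere.

|ϕ| = 87.2°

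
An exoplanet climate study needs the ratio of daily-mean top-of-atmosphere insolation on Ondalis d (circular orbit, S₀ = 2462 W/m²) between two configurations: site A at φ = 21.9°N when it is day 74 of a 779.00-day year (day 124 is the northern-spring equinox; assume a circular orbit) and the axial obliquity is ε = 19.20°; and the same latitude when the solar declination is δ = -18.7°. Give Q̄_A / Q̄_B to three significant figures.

— Configuration A (φ=+21.9°):
Solar longitude: λ_s = 360° × (74 − 124)/779.00 = -23.107°, i.e. -23.107° + 360° = 336.893°.
sin δ = sin 19.20° × sin 336.893° = -0.12906, so δ = -7.415°.
cos H₀ = −tan(+21.9°) tan(-7.415°) = 0.0523, H₀ = 1.5185 rad.
Bracket: H₀ sin φ sin δ + cos φ cos δ sin H₀ = 1.5185×0.37299×-0.12906 + 0.92784×0.99164×0.99863 = -0.073098 + 0.918823 = 0.845725.
Q̄ = (S₀/π) × [bracket] = (2462/π) × 0.845725 = 662.78 W/m².
— Configuration B (φ=+21.9°):
cos H₀ = −tan(+21.9°) tan(-18.700°) = 0.1361, H₀ = 1.4343 rad.
Bracket: H₀ sin φ sin δ + cos φ cos δ sin H₀ = 1.4343×0.37299×-0.32061 + 0.92784×0.94721×0.99070 = -0.171520 + 0.870686 = 0.699166.
Q̄ = (S₀/π) × [bracket] = (2462/π) × 0.699166 = 547.92 W/m².
Ratio Q̄_A / Q̄_B = 662.78 / 547.92 = 1.210.

Q̄_A / Q̄_B ≈ 1.21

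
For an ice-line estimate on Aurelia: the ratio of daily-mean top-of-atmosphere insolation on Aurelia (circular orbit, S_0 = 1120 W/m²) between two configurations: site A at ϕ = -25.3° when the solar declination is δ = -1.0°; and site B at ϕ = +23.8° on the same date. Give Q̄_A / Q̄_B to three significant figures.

— Configuration A (ϕ=-25.3°):
cos h₀ = −tan(-25.3°) tan(-1.000°) = -0.0083, h₀ = 1.5790 rad.
Bracket: h₀ sin ϕ sin δ + cos ϕ cos δ sin h₀ = 1.5790×-0.42736×-0.01745 + 0.90408×0.99985×0.99997 = 0.011775 + 0.903917 = 0.915692.
Q̄ = (S_0/π) × [bracket] = (1120/π) × 0.915692 = 326.45 W/m².
— Configuration B (ϕ=+23.8°):
cos h₀ = −tan(+23.8°) tan(-1.000°) = 0.0077, h₀ = 1.5631 rad.
Bracket: h₀ sin ϕ sin δ + cos ϕ cos δ sin h₀ = 1.5631×0.40355×-0.01745 + 0.91496×0.99985×0.99997 = -0.011007 + 0.914795 = 0.903788.
Q̄ = (S_0/π) × [bracket] = (1120/π) × 0.903788 = 322.21 W/m².
Ratio Q̄_A / Q̄_B = 326.45 / 322.21 = 1.013.

Q̄_A / Q̄_B ≈ 1.01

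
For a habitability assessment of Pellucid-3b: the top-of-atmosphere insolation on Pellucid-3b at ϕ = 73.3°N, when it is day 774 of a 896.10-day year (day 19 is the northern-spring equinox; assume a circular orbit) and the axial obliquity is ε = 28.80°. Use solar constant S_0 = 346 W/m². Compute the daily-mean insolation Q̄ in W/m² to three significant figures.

Solar longitude: L_s = 360° × (774 − 19)/896.10 = 303.314°.
sin δ = sin 28.80° × sin 303.314° = -0.40259, so δ = -23.740°.
cos h₀ = −tan(+73.3°) tan(-23.740°) = 1.4659 ≥ 1 ⇒ polar night, h₀ = 0 and Q̄ = 0.

Q̄ ≈ 0.00 W/m²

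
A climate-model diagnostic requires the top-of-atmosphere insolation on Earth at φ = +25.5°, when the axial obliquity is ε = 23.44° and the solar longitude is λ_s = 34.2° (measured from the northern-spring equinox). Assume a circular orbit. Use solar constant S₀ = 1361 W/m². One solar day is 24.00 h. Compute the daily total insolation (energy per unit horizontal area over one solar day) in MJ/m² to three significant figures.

Solar declination: sin δ = sin ε · sin λ_s = sin 23.44° × sin 34.2° = 0.22359, so δ = +12.920°.
cos H₀ = −tan(+25.5°) tan(+12.920°) = -0.1094, H₀ = 1.6804 rad.
Bracket: H₀ sin φ sin δ + cos φ cos δ sin H₀ = 1.6804×0.43051×0.22359 + 0.90259×0.97468×0.99400 = 0.161751 + 0.874458 = 1.036209.
Q̄ = (S₀/π) × [bracket] = (1361/π) × 1.036209 = 448.91 W/m².
Daily total = Q̄ × 24.00 h × 3600 s/h = 448.91 × 24.00 × 3600 / 10⁶ = 38.79 MJ/m².

38.8 MJ/m²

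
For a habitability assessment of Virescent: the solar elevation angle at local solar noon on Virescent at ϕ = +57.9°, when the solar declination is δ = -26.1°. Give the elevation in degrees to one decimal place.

At local noon the hour angle is zero, so the zenith angle equals |ϕ − δ| = |+57.9° − (-26.100°)| = 84.000°.
Elevation = 90° − 84.000° = 6.0°.

6.0°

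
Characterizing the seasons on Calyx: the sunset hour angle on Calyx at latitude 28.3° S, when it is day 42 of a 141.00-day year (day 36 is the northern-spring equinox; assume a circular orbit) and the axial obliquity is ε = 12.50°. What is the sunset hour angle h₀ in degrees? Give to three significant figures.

Solar longitude: L_s = 360° × (42 − 36)/141.00 = 15.319°.
sin δ = sin 12.50° × sin 15.319° = 0.05718, so δ = +3.278°.
cos h₀ = −tan ϕ · tan δ = −tan(-28.3°) × tan(+3.278°) = 0.0308, so h₀ = 1.5400 rad = 88.23°.

h₀ = 88.2°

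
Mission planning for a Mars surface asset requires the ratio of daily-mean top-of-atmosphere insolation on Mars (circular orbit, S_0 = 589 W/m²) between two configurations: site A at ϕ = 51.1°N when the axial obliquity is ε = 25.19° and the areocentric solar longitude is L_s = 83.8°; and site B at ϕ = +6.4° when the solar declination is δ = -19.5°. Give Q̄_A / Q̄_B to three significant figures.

Q̄_A / Q̄_B ≈ 1.35

— Configuration A (ϕ=+51.1°):
sin δ = sin 25.19° × sin 83.8° = 0.42313, so δ = +25.032°.
cos h₀ = −tan(+51.1°) tan(+25.032°) = -0.5788, h₀ = 2.1880 rad.
Bracket: h₀ sin ϕ sin δ + cos ϕ cos δ sin h₀ = 2.1880×0.77824×0.42313 + 0.62796×0.90607×0.81550 = 0.720501 + 0.464000 = 1.184501.
Q̄ = (S_0/π) × [bracket] = (589/π) × 1.184501 = 222.08 W/m².
— Configuration B (ϕ=+6.4°):
cos h₀ = −tan(+6.4°) tan(-19.500°) = 0.0397, h₀ = 1.5311 rad.
Bracket: h₀ sin ϕ sin δ + cos ϕ cos δ sin h₀ = 1.5311×0.11147×-0.33381 + 0.99377×0.94264×0.99921 = -0.056972 + 0.936027 = 0.879055.
Q̄ = (S_0/π) × [bracket] = (589/π) × 0.879055 = 164.81 W/m².
Ratio Q̄_A / Q̄_B = 222.08 / 164.81 = 1.347.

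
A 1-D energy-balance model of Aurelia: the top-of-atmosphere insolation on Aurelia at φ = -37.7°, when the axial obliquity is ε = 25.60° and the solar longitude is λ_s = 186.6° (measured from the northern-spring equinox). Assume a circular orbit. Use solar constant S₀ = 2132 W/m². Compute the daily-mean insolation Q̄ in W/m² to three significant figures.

Solar declination: sin δ = sin ε · sin λ_s = sin 25.60° × sin 186.6° = -0.04966, so δ = -2.847°.
cos H₀ = −tan(-37.7°) tan(-2.847°) = -0.0384, H₀ = 1.6092 rad.
Bracket: H₀ sin φ sin δ + cos φ cos δ sin H₀ = 1.6092×-0.61153×-0.04966 + 0.79122×0.99877×0.99926 = 0.048869 + 0.789662 = 0.838531.
Q̄ = (S₀/π) × [bracket] = (2132/π) × 0.838531 = 569.1 W/m².

Q̄ ≈ 569 W/m²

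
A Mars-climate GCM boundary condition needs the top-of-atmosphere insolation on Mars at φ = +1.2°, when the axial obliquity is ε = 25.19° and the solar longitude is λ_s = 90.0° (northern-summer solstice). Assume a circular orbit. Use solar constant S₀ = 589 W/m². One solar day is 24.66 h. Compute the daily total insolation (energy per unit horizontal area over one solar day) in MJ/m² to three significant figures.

15.3 MJ/m²

Solar declination: sin δ = sin ε · sin λ_s = sin 25.19° × sin 90.0° = 0.42562, so δ = +25.190°.
cos H₀ = −tan(+1.2°) tan(+25.190°) = -0.0099, H₀ = 1.5806 rad.
Bracket: H₀ sin φ sin δ + cos φ cos δ sin H₀ = 1.5806×0.02094×0.42562 + 0.99978×0.90490×0.99995 = 0.014087 + 0.904656 = 0.918743.
Q̄ = (S₀/π) × [bracket] = (589/π) × 0.918743 = 172.25 W/m².
Daily total = Q̄ × 24.66 h × 3600 s/h = 172.25 × 24.66 × 3600 / 10⁶ = 15.29 MJ/m².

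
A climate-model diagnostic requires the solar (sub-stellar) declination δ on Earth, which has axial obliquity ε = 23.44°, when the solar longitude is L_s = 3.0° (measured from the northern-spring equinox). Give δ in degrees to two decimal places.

sin δ = sin ε · sin L_s = sin 23.44° × sin 3.0° = 0.020819.
δ = arcsin(0.020819) = +1.19°.

δ = +1.19°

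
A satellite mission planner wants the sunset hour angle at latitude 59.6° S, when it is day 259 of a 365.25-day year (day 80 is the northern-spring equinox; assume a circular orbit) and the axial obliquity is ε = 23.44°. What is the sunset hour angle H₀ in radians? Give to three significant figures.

H₀ = 1.53 rad

Solar longitude: λ_s = 360° × (259 − 80)/365.25 = 176.427°.
sin δ = sin 23.44° × sin 176.427° = 0.02479, so δ = +1.420°.
cos H₀ = −tan φ · tan δ = −tan(-59.6°) × tan(+1.420°) = 0.0423, so H₀ = 1.5285 rad = 87.58°.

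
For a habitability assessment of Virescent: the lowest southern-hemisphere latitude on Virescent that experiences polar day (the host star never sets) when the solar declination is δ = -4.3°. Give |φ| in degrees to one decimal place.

|φ| = 85.7°

Polar day requires cos H₀ = −tan φ tan δ ≤ −1, i.e. tan φ tan δ ≥ 1.
The boundary is |tan φ| · |tan δ| = 1, so |φ| = 90° − |δ| = 90° − 4.3° = 85.7° in the southern hemisphere.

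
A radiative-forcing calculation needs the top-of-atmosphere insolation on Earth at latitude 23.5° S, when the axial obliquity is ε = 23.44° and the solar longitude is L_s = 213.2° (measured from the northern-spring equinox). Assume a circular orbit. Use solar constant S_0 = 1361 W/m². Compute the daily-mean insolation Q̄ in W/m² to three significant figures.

Q̄ ≈ 449 W/m²

Solar declination: sin δ = sin ε · sin L_s = sin 23.44° × sin 213.2° = -0.21781, so δ = -12.581°.
cos h₀ = −tan(-23.5°) tan(-12.581°) = -0.0970, h₀ = 1.6680 rad.
Bracket: h₀ sin ϕ sin δ + cos ϕ cos δ sin h₀ = 1.6680×-0.39875×-0.21781 + 0.91706×0.97599×0.99528 = 0.144869 + 0.890817 = 1.035686.
Q̄ = (S_0/π) × [bracket] = (1361/π) × 1.035686 = 448.7 W/m².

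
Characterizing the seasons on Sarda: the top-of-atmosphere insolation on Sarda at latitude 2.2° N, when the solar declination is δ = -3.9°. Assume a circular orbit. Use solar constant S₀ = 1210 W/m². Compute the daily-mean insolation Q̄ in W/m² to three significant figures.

cos H₀ = −tan(+2.2°) tan(-3.900°) = 0.0026, H₀ = 1.5682 rad.
Bracket: H₀ sin φ sin δ + cos φ cos δ sin H₀ = 1.5682×0.03839×-0.06802 + 0.99926×0.99768×1.00000 = -0.004095 + 0.996942 = 0.992847.
Q̄ = (S₀/π) × [bracket] = (1210/π) × 0.992847 = 382.4 W/m².

Q̄ ≈ 382 W/m²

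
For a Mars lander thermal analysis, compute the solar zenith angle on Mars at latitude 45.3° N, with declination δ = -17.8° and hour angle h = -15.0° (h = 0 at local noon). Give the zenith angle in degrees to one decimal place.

θ_z = 64.6°

cos θ_z = sin φ sin δ + cos φ cos δ cos h = -0.217288 + 0.646903 = 0.429615.
θ_z = arccos(0.429615) = 64.6°.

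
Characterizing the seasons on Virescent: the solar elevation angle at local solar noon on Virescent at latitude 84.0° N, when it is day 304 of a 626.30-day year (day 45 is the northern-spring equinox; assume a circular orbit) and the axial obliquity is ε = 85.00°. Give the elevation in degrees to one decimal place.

37.0°

Solar longitude: λ_s = 360° × (304 − 45)/626.30 = 148.874°.
sin δ = sin 85.00° × sin 148.874° = 0.51495, so δ = +30.994°.
At local noon the hour angle is zero, so the zenith angle equals |φ − δ| = |+84.0° − (+30.994°)| = 53.006°.
Elevation = 90° − 53.006° = 37.0°.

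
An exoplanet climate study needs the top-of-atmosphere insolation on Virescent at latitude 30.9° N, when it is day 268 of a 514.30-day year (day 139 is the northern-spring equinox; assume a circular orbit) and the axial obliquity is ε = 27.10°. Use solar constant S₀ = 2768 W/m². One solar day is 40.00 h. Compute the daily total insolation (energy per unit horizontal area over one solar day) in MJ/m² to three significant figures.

148 MJ/m²

Solar longitude: λ_s = 360° × (268 − 139)/514.30 = 90.297°.
sin δ = sin 27.10° × sin 90.297° = 0.45554, so δ = +27.100°.
cos H₀ = −tan(+30.9°) tan(+27.100°) = -0.3063, H₀ = 1.8821 rad.
Bracket: H₀ sin φ sin δ + cos φ cos δ sin H₀ = 1.8821×0.51354×0.45554 + 0.85806×0.89022×0.95195 = 0.440295 + 0.727159 = 1.167454.
Q̄ = (S₀/π) × [bracket] = (2768/π) × 1.167454 = 1028.6 W/m².
Daily total = Q̄ × 40.00 h × 3600 s/h = 1028.6 × 40.00 × 3600 / 10⁶ = 148.1 MJ/m².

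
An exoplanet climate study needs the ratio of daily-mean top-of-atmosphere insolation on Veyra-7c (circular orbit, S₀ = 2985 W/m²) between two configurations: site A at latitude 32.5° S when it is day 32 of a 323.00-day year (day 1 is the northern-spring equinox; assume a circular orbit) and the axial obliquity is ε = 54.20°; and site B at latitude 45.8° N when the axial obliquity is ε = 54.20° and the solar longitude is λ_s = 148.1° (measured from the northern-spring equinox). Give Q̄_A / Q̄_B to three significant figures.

— Configuration A (φ=-32.5°):
Solar longitude: λ_s = 360° × (32 − 1)/323.00 = 34.551°.
sin δ = sin 54.20° × sin 34.551° = 0.45999, so δ = +27.386°.
cos H₀ = −tan(-32.5°) tan(+27.386°) = 0.3300, H₀ = 1.2345 rad.
Bracket: H₀ sin φ sin δ + cos φ cos δ sin H₀ = 1.2345×-0.53730×0.45999 + 0.84339×0.88793×0.94397 = -0.305110 + 0.706912 = 0.401802.
Q̄ = (S₀/π) × [bracket] = (2985/π) × 0.401802 = 381.77 W/m².
— Configuration B (φ=+45.8°):
Solar declination: sin δ = sin ε · sin λ_s = sin 54.20° × sin 148.1° = 0.42860, so δ = +25.379°.
cos H₀ = −tan(+45.8°) tan(+25.379°) = -0.4878, H₀ = 2.0804 rad.
Bracket: H₀ sin φ sin δ + cos φ cos δ sin H₀ = 2.0804×0.71691×0.42860 + 0.69717×0.90350×0.87295 = 0.639240 + 0.549865 = 1.189105.
Q̄ = (S₀/π) × [bracket] = (2985/π) × 1.189105 = 1129.8 W/m².
Ratio Q̄_A / Q̄_B = 381.77 / 1129.8 = 0.3379.

Q̄_A / Q̄_B ≈ 0.338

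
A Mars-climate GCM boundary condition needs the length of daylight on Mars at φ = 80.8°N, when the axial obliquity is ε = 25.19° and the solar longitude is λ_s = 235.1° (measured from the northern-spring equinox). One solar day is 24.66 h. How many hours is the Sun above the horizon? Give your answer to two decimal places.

Solar declination: sin δ = sin ε · sin λ_s = sin 25.19° × sin 235.1° = -0.34907, so δ = -20.431°.
cos H₀ = −tan φ · tan δ = 2.2999 ≥ 1, so the Sun never rises (polar night) and H₀ = 0.
Daylight = 2H₀/(2π) × 24.66 h = (0.0000/π) × 24.66 = 0.00 h.

0.00 h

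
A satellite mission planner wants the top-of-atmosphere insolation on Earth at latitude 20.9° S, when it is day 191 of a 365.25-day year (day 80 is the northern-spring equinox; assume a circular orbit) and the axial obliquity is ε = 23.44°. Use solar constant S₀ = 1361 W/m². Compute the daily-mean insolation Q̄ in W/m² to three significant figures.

Q̄ ≈ 289 W/m²

Solar longitude: λ_s = 360° × (191 − 80)/365.25 = 109.405°.
sin δ = sin 23.44° × sin 109.405° = 0.37519, so δ = +22.036°.
cos H₀ = −tan(-20.9°) tan(+22.036°) = 0.1546, H₀ = 1.4156 rad.
Bracket: H₀ sin φ sin δ + cos φ cos δ sin H₀ = 1.4156×-0.35674×0.37519 + 0.93420×0.92695×0.98798 = -0.189471 + 0.855548 = 0.666077.
Q̄ = (S₀/π) × [bracket] = (1361/π) × 0.666077 = 288.6 W/m².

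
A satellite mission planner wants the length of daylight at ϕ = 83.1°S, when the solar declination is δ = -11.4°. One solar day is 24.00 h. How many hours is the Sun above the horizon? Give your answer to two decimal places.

Sunrise equation: cos h₀ = −tan ϕ · tan δ = -1.6662 ≤ −1, so the Sun never sets (polar day) and h₀ = π.
Daylight = 2h₀/(2π) × 24.00 h = (3.1416/π) × 24.00 = 24.00 h.

24.00 h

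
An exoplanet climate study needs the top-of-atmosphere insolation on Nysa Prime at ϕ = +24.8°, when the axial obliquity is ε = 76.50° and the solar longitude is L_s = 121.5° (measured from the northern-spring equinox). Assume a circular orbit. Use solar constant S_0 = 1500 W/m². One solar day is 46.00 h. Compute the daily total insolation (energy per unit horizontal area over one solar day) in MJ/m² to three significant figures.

93.2 MJ/m²

Solar declination: sin δ = sin ε · sin L_s = sin 76.50° × sin 121.5° = 0.82908, so δ = +56.005°.
cos h₀ = −tan(+24.8°) tan(+56.005°) = -0.6852, h₀ = 2.3256 rad.
Bracket: h₀ sin ϕ sin δ + cos ϕ cos δ sin h₀ = 2.3256×0.41945×0.82908 + 0.90778×0.55913×0.72840 = 0.808745 + 0.369712 = 1.178457.
Q̄ = (S_0/π) × [bracket] = (1500/π) × 1.178457 = 562.67 W/m².
Daily total = Q̄ × 46.00 h × 3600 s/h = 562.67 × 46.00 × 3600 / 10⁶ = 93.18 MJ/m².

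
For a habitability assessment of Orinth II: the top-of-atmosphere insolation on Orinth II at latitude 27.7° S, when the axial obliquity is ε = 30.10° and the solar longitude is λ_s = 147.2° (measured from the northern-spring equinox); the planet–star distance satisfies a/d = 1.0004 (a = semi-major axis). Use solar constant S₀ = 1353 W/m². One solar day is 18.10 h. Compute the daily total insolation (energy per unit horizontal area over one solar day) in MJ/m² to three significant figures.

18.6 MJ/m²

Solar declination: sin δ = sin ε · sin λ_s = sin 30.10° × sin 147.2° = 0.27167, so δ = +15.764°.
cos H₀ = −tan(-27.7°) tan(+15.764°) = 0.1482, H₀ = 1.4220 rad.
Bracket: H₀ sin φ sin δ + cos φ cos δ sin H₀ = 1.4220×-0.46484×0.27167 + 0.88539×0.96239×0.98896 = -0.179575 + 0.842683 = 0.663108.
Inverse-square distance factor (a/d)² = 1.0004² = 1.000800.
Q̄ = (S₀/π) × 1.000800 × [bracket] = (1353/π) × 1.000800 × 0.663108 = 285.81 W/m².
Daily total = Q̄ × 18.10 h × 3600 s/h = 285.81 × 18.10 × 3600 / 10⁶ = 18.62 MJ/m².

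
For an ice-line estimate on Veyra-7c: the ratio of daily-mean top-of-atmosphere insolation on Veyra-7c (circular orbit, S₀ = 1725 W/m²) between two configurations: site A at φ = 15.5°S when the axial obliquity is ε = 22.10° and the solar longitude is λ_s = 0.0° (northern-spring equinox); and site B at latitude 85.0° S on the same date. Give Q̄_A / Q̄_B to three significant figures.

— Configuration A (φ=-15.5°):
Solar declination: sin δ = sin ε · sin λ_s = sin 22.10° × sin 0.0° = 0.00000, so δ = +0.000°.
cos H₀ = −tan(-15.5°) tan(+0.000°) = 0.0000, H₀ = 1.5708 rad.
Bracket: H₀ sin φ sin δ + cos φ cos δ sin H₀ = 1.5708×-0.26724×0.00000 + 0.96363×1.00000×1.00000 = -0.000000 + 0.963630 = 0.963630.
Q̄ = (S₀/π) × [bracket] = (1725/π) × 0.963630 = 529.11 W/m².
— Configuration B (φ=-85.0°):
cos H₀ = −tan(-85.0°) tan(+0.000°) = 0.0000, H₀ = 1.5708 rad.
Bracket: H₀ sin φ sin δ + cos φ cos δ sin H₀ = 1.5708×-0.99619×0.00000 + 0.08716×1.00000×1.00000 = -0.000000 + 0.087160 = 0.087160.
Q̄ = (S₀/π) × [bracket] = (1725/π) × 0.087160 = 47.858 W/m².
Ratio Q̄_A / Q̄_B = 529.11 / 47.858 = 11.06.

Q̄_A / Q̄_B ≈ 11.1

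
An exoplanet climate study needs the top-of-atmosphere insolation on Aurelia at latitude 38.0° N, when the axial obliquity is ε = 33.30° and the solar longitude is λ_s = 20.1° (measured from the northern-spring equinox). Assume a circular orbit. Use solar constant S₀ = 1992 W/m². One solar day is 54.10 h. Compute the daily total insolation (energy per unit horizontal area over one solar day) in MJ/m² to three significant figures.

Solar declination: sin δ = sin ε · sin λ_s = sin 33.30° × sin 20.1° = 0.18868, so δ = +10.876°.
cos H₀ = −tan(+38.0°) tan(+10.876°) = -0.1501, H₀ = 1.7215 rad.
Bracket: H₀ sin φ sin δ + cos φ cos δ sin H₀ = 1.7215×0.61566×0.18868 + 0.78801×0.98204×0.98867 = 0.199974 + 0.765090 = 0.965064.
Q̄ = (S₀/π) × [bracket] = (1992/π) × 0.965064 = 611.92 W/m².
Daily total = Q̄ × 54.10 h × 3600 s/h = 611.92 × 54.10 × 3600 / 10⁶ = 119.2 MJ/m².

119 MJ/m²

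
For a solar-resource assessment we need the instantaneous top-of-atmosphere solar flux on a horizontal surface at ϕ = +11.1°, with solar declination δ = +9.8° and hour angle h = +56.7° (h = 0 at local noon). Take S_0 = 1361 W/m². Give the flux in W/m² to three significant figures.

cos θ_z = sin ϕ sin δ + cos ϕ cos δ cos h = 0.032769 + 0.530891 = 0.563660.
Flux = S_0 · cos θ_z = 1361 × 0.563660 = 767.1 W/m².

767 W/m²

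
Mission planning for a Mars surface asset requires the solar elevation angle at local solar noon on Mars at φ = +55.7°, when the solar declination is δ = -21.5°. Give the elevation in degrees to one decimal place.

12.8°

At local noon the hour angle is zero, so the zenith angle equals |φ − δ| = |+55.7° − (-21.500°)| = 77.200°.
Elevation = 90° − 77.200° = 12.8°.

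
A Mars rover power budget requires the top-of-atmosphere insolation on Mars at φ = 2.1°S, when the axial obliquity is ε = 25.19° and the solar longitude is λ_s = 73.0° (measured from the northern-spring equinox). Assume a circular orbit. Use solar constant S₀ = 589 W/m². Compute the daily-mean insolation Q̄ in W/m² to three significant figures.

Q̄ ≈ 167 W/m²

Solar declination: sin δ = sin ε · sin λ_s = sin 25.19° × sin 73.0° = 0.40702, so δ = +24.018°.
cos H₀ = −tan(-2.1°) tan(+24.018°) = 0.0163, H₀ = 1.5545 rad.
Bracket: H₀ sin φ sin δ + cos φ cos δ sin H₀ = 1.5545×-0.03664×0.40702 + 0.99933×0.91342×0.99987 = -0.023183 + 0.912689 = 0.889506.
Q̄ = (S₀/π) × [bracket] = (589/π) × 0.889506 = 166.8 W/m².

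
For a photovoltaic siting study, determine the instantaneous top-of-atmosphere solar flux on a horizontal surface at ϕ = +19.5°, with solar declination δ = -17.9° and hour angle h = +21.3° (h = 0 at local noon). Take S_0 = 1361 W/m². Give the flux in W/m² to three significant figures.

998 W/m²

cos θ_z = sin ϕ sin δ + cos ϕ cos δ cos h = -0.102598 + 0.835739 = 0.733141.
Flux = S_0 · cos θ_z = 1361 × 0.733141 = 997.8 W/m².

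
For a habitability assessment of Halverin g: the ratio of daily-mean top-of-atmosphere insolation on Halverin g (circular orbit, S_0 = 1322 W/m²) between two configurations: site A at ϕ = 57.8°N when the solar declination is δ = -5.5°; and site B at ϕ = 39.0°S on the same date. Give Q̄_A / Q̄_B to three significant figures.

Q̄_A / Q̄_B ≈ 0.470

— Configuration A (ϕ=+57.8°):
cos h₀ = −tan(+57.8°) tan(-5.500°) = 0.1529, h₀ = 1.4173 rad.
Bracket: h₀ sin ϕ sin δ + cos ϕ cos δ sin h₀ = 1.4173×0.84619×-0.09585 + 0.53288×0.99540×0.98824 = -0.114953 + 0.524191 = 0.409238.
Q̄ = (S_0/π) × [bracket] = (1322/π) × 0.409238 = 172.21 W/m².
— Configuration B (ϕ=-39.0°):
cos h₀ = −tan(-39.0°) tan(-5.500°) = -0.0780, h₀ = 1.6488 rad.
Bracket: h₀ sin ϕ sin δ + cos ϕ cos δ sin h₀ = 1.6488×-0.62932×-0.09585 + 0.77715×0.99540×0.99696 = 0.099456 + 0.771223 = 0.870679.
Q̄ = (S_0/π) × [bracket] = (1322/π) × 0.870679 = 366.39 W/m².
Ratio Q̄_A / Q̄_B = 172.21 / 366.39 = 0.4700.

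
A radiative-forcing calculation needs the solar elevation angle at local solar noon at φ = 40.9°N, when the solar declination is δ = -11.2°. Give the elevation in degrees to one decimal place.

At local noon the hour angle is zero, so the zenith angle equals |φ − δ| = |+40.9° − (-11.200°)| = 52.100°.
Elevation = 90° − 52.100° = 37.9°.

37.9°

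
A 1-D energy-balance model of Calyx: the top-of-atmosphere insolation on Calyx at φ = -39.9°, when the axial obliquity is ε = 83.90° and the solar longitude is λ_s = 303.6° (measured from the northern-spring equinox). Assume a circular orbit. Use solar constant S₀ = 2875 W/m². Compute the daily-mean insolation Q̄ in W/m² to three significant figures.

Q̄ ≈ 1.53e+03 W/m²

Solar declination: sin δ = sin ε · sin λ_s = sin 83.90° × sin 303.6° = -0.82821, so δ = -55.915°.
cos H₀ = −tan(-39.9°) tan(-55.915°) = -1.2356 ≤ −1 ⇒ polar day, H₀ = π.
Bracket: H₀ sin φ sin δ + cos φ cos δ sin H₀ = 3.1416×-0.64145×-0.82821 + 0.76717×0.56042×0.00000 = 1.668992 + 0.000000 = 1.668992.
Q̄ = (S₀/π) × [bracket] = (2875/π) × 1.668992 = 1527 W/m².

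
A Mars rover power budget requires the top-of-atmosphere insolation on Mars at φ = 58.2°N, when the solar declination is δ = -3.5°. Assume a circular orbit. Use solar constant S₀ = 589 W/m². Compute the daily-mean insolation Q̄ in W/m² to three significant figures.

cos H₀ = −tan(+58.2°) tan(-3.500°) = 0.0986, H₀ = 1.4720 rad.
Bracket: H₀ sin φ sin δ + cos φ cos δ sin H₀ = 1.4720×0.84989×-0.06105 + 0.52696×0.99813×0.99512 = -0.076376 + 0.523408 = 0.447032.
Q̄ = (S₀/π) × [bracket] = (589/π) × 0.447032 = 83.81 W/m².

Q̄ ≈ 83.8 W/m²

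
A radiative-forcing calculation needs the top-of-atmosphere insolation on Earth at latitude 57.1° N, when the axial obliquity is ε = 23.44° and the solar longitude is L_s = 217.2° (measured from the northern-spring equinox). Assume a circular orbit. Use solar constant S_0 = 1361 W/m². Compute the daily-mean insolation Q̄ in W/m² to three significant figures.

Q̄ ≈ 108 W/m²

Solar declination: sin δ = sin ε · sin L_s = sin 23.44° × sin 217.2° = -0.24050, so δ = -13.916°.
cos h₀ = −tan(+57.1°) tan(-13.916°) = 0.3830, h₀ = 1.1778 rad.
Bracket: h₀ sin ϕ sin δ + cos ϕ cos δ sin h₀ = 1.1778×0.83962×-0.24050 + 0.54317×0.97065×0.92375 = -0.237832 + 0.487027 = 0.249195.
Q̄ = (S_0/π) × [bracket] = (1361/π) × 0.249195 = 108.0 W/m².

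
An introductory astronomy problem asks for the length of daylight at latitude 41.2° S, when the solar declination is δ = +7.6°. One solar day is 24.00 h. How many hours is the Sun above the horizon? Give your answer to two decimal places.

11.11 h

cos h₀ = −tan ϕ · tan δ = −tan(-41.2°) × tan(+7.600°) = 0.1168, so h₀ = 1.4537 rad = 83.29°.
Daylight = 2h₀/(2π) × 24.00 h = (1.4537/π) × 24.00 = 11.11 h.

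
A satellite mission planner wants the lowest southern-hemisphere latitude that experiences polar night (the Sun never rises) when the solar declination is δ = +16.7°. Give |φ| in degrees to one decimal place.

|φ| = 73.3°

Polar night requires cos H₀ = −tan φ tan δ ≥ 1, i.e. tan φ tan δ ≤ −1.
The boundary is |tan φ| · |tan δ| = 1, so |φ| = 90° − |δ| = 90° − 16.7° = 73.3° in the southern hemisphere.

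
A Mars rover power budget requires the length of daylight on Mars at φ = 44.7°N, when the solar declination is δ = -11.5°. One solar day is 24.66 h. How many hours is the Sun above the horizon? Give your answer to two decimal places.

10.74 h

cos H₀ = −tan φ · tan δ = −tan(+44.7°) × tan(-11.500°) = 0.2013, so H₀ = 1.3681 rad = 78.39°.
Daylight = 2H₀/(2π) × 24.66 h = (1.3681/π) × 24.66 = 10.74 h.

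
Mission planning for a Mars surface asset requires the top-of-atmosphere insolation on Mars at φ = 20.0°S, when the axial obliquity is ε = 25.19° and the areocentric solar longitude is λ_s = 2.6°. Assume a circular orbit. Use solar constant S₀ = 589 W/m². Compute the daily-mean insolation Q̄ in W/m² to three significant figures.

sin δ = sin 25.19° × sin 2.6° = 0.01931, so δ = +1.106°.
cos H₀ = −tan(-20.0°) tan(+1.106°) = 0.0070, H₀ = 1.5638 rad.
Bracket: H₀ sin φ sin δ + cos φ cos δ sin H₀ = 1.5638×-0.34202×0.01931 + 0.93969×0.99981×0.99998 = -0.010328 + 0.939493 = 0.929165.
Q̄ = (S₀/π) × [bracket] = (589/π) × 0.929165 = 174.2 W/m².

Q̄ ≈ 174 W/m²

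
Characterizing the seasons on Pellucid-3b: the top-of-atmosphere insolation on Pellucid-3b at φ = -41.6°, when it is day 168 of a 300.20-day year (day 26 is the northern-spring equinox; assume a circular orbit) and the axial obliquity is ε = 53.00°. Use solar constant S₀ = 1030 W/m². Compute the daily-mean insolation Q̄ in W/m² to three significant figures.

Q̄ ≈ 199 W/m²

Solar longitude: λ_s = 360° × (168 − 26)/300.20 = 170.286°.
sin δ = sin 53.00° × sin 170.286° = 0.13475, so δ = +7.744°.
cos H₀ = −tan(-41.6°) tan(+7.744°) = 0.1207, H₀ = 1.4498 rad.
Bracket: H₀ sin φ sin δ + cos φ cos δ sin H₀ = 1.4498×-0.66393×0.13475 + 0.74780×0.99088×0.99268 = -0.129706 + 0.735556 = 0.605850.
Q̄ = (S₀/π) × [bracket] = (1030/π) × 0.605850 = 198.6 W/m².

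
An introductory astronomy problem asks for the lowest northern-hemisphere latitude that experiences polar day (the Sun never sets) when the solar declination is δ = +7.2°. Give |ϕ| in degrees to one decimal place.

Polar day requires cos h₀ = −tan ϕ tan δ ≤ −1, i.e. tan ϕ tan δ ≥ 1.
The boundary is |tan ϕ| · |tan δ| = 1, so |ϕ| = 90° − |δ| = 90° − 7.2° = 82.8° in the northern hemisphere.

|ϕ| = 82.8°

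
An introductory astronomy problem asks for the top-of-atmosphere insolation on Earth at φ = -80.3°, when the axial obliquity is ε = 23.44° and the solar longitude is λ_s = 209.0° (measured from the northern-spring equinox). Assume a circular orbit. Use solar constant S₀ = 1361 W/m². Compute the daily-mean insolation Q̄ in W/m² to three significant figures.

Q̄ ≈ 259 W/m²

Solar declination: sin δ = sin ε · sin λ_s = sin 23.44° × sin 209.0° = -0.19285, so δ = -11.119°.
cos H₀ = −tan(-80.3°) tan(-11.119°) = -1.1498 ≤ −1 ⇒ polar day, H₀ = π.
Bracket: H₀ sin φ sin δ + cos φ cos δ sin H₀ = 3.1416×-0.98570×-0.19285 + 0.16849×0.98123×0.00000 = 0.597194 + 0.000000 = 0.597194.
Q̄ = (S₀/π) × [bracket] = (1361/π) × 0.597194 = 258.7 W/m².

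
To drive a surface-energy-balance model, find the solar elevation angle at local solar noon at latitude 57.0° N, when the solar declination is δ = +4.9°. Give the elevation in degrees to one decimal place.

At local noon the hour angle is zero, so the zenith angle equals |ϕ − δ| = |+57.0° − (+4.900°)| = 52.100°.
Elevation = 90° − 52.100° = 37.9°.

37.9°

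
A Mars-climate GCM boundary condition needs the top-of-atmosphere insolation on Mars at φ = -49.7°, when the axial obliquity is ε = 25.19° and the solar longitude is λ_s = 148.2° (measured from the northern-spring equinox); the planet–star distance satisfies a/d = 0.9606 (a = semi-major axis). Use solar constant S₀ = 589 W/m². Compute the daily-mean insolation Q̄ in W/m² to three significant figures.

Solar declination: sin δ = sin ε · sin λ_s = sin 25.19° × sin 148.2° = 0.22428, so δ = +12.961°.
cos H₀ = −tan(-49.7°) tan(+12.961°) = 0.2714, H₀ = 1.2960 rad.
Bracket: H₀ sin φ sin δ + cos φ cos δ sin H₀ = 1.2960×-0.76267×0.22428 + 0.64679×0.97452×0.96247 = -0.221683 + 0.606654 = 0.384971.
Inverse-square distance factor (a/d)² = 0.9606² = 0.922752.
Q̄ = (S₀/π) × 0.922752 × [bracket] = (589/π) × 0.922752 × 0.384971 = 66.60 W/m².

Q̄ ≈ 66.6 W/m²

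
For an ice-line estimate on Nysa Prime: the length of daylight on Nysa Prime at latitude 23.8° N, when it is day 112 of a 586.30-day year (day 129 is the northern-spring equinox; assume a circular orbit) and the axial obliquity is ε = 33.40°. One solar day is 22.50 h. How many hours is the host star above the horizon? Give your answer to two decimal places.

Solar longitude: L_s = 360° × (112 − 129)/586.30 = -10.438°, i.e. -10.438° + 360° = 349.562°.
sin δ = sin 33.40° × sin 349.562° = -0.09973, so δ = -5.724°.
cos h₀ = −tan ϕ · tan δ = −tan(+23.8°) × tan(-5.724°) = 0.0442, so h₀ = 1.5266 rad = 87.47°.
Daylight = 2h₀/(2π) × 22.50 h = (1.5266/π) × 22.50 = 10.93 h.

10.93 h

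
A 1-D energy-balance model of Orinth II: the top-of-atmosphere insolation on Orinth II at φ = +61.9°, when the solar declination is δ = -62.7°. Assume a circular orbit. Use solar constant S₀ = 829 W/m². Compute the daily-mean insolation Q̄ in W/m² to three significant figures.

cos H₀ = −tan(+61.9°) tan(-62.700°) = 3.6285 ≥ 1 ⇒ polar night, H₀ = 0 and Q̄ = 0.

Q̄ ≈ 0.00 W/m²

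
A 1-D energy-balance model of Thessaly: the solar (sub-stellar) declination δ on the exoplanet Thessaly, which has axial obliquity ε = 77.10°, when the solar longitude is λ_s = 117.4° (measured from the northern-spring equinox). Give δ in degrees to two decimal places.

sin δ = sin ε · sin λ_s = sin 77.10° × sin 117.4° = 0.865408.
δ = arcsin(0.865408) = +59.93°.

δ = +59.93°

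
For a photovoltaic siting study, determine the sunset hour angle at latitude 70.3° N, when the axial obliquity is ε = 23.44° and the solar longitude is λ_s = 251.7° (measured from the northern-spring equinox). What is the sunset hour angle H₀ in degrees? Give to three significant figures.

Solar declination: sin δ = sin ε · sin λ_s = sin 23.44° × sin 251.7° = -0.37767, so δ = -22.189°.
cos H₀ = −tan φ · tan δ = 1.1392 ≥ 1, so the Sun never rises (polar night) and H₀ = 0.

H₀ = 0.00°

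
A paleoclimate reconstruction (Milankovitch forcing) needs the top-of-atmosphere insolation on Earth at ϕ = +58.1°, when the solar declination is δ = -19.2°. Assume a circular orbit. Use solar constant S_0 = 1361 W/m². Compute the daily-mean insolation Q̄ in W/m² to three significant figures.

Q̄ ≈ 61.0 W/m²

cos h₀ = −tan(+58.1°) tan(-19.200°) = 0.5595, h₀ = 0.9771 rad.
Bracket: h₀ sin ϕ sin δ + cos ϕ cos δ sin h₀ = 0.9771×0.84897×-0.32887 + 0.52844×0.94438×0.82885 = -0.272807 + 0.413636 = 0.140829.
Q̄ = (S_0/π) × [bracket] = (1361/π) × 0.140829 = 61.01 W/m².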